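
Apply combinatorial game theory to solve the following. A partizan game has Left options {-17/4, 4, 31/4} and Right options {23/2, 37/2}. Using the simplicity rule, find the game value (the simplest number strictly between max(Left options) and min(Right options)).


Left options: {-17/4, 4, 31/4}, max = 31/4
Right options: {23/2, 37/2}, min = 23/2
All options are numbers and max(Left) < min(Right), so by the simplicity theorem the value is the simplest (earliest-born) number strictly between 31/4 and 23/2.
Integers 8 through 11 all lie strictly between 31/4 and 23/2.
Among integers, the simplest (lowest birthday = smallest |n|; 0 is born on day 0, +-n on day n) is 8.
No non-integer in the interval can be simpler: if x is a non-integer in the interval, then floor(x) or ceil(x) also lies in the interval (the interval contains an integer), and both are proper prefixes of x's sign expansion, i.e. born earlier. So the game value is 8.
Game value = 8

8


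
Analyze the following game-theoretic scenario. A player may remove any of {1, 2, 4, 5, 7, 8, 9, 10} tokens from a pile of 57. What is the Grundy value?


The subtraction set is S = {1, 2, 4, 5, 7, 8, 9, 10}.
G(k) = mex{ G(k - s) : s in S, s <= k }. We compute iteratively: G(0) = 0.
G(1) = mex({0}) = 1
G(2) = mex({0, 1}) = 2
G(3) = mex({1, 2}) = 0
G(4) = mex({0, 2}) = 1
G(5) = mex({0, 1}) = 2
G(6) = mex({1, 2}) = 0
G(7) = mex({0, 2}) = 1
G(8) = mex({0, 1}) = 2
G(9) = mex({0, 1, 2}) = 3
G(10) = mex({0, 1, 2, 3}) = 4
G(11) = mex({0, 1, 2, 3, 4}) = 5
G(12) = mex({0, 1, 2, 4, 5}) = 3
G(13) = mex({0, 1, 2, 3, 5}) = 4
G(14) = mex({0, 1, 2, 3, 4}) = 5
G(15) = mex({0, 1, 2, 4, 5}) = 3
G(16) = mex({0, 1, 2, 3, 5}) = 4
G(17) = mex({1, 2, 3, 4}) = 0
G(18) = mex({0, 2, 3, 4, 5}) = 1
G(19) = mex({0, 1, 3, 4, 5}) = 2
G(20) = mex({1, 2, 3, 4, 5}) = 0
G(21) = mex({0, 2, 3, 4, 5}) = 1
G(22) = mex({0, 1, 3, 4, 5}) = 2
G(23) = mex({1, 2, 3, 4, 5}) = 0
G(24) = mex({0, 2, 3, 4, 5}) = 1
G(25) = mex({0, 1, 3, 4}) = 2
G(26) = mex({0, 1, 2, 4}) = 3
Observe that G(17)..G(26) = 0, 1, 2, 0, 1, 2, 0, 1, 2, 3 repeats G(0)..G(9) = 0, 1, 2, 0, 1, 2, 0, 1, 2, 3.
For k >= max(S) = 10, G(k) is determined by the previous 10 values G(k-10)..G(k-1); a window of 10 consecutive values has recurred shifted by 17, so by induction G(k + 17) = G(k) for all k >= 0: the sequence is periodic from the start with period 17.
One period: G(0..16) = 0, 1, 2, 0, 1, 2, 0, 1, 2, 3, 4, 5, 3, 4, 5, 3, 4.
57 mod 17 = 6, so G(57) = G(6) = 0.

0


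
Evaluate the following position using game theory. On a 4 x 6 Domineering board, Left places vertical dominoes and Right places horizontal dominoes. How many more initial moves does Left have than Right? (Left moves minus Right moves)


Board is 4 x 6 (rows x cols).
Left (vertical) placements: (rows-1) * cols = 3 * 6 = 18
Right (horizontal) placements: rows * (cols-1) = 4 * 5 = 20
Advantage = Left - Right = 18 - 20 = -2

-2


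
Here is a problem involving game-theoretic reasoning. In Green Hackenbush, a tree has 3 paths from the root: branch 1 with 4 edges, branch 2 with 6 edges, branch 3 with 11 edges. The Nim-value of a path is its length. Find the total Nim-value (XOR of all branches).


The tree has 3 branches from the ground vertex.
In Green Hackenbush, the Nim-value of a simple path of length k is k.
Branch 1: length 4, Nim-value = 4
Branch 2: length 6, Nim-value = 6
Branch 3: length 11, Nim-value = 11
Total Nim-value = XOR of all branch values:
0 XOR 4 = 4
4 XOR 6 = 2
2 XOR 11 = 9
Nim-value of the tree = 9

9


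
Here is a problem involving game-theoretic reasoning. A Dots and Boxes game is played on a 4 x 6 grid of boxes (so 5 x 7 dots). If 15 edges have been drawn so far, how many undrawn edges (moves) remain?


Grid: 4 x 6 boxes, i.e. 5 rows and 7 columns of dots.
Horizontal edges: (rows + 1) * cols = 5 * 6 = 30
Vertical edges: rows * (cols + 1) = 4 * 7 = 28
Total edges: 30 + 28 = 58
Edges drawn: 15
Remaining: 58 - 15 = 43

43


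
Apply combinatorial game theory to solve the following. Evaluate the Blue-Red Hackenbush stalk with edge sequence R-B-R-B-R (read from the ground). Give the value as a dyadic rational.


Edges (from ground): R-B-R-B-R
By Berlekamp's sign-expansion rule, a Blue-Red Hackenbush stalk has the value of the surreal number whose sign sequence is the edge sequence with B -> + and R -> -.
Sign sequence: -+-+-
Trace the sign expansion in the surreal number tree, starting from 0:
Edge 1: R (sign -) -> bounds (-inf, 0), value = -1
Edge 2: B (sign +) -> bounds (-1, 0), value = -1/2
Edge 3: R (sign -) -> bounds (-1, -1/2), value = -3/4
Edge 4: B (sign +) -> bounds (-3/4, -1/2), value = -5/8
Edge 5: R (sign -) -> bounds (-3/4, -5/8), value = -11/16
Game value = -11/16

-11/16


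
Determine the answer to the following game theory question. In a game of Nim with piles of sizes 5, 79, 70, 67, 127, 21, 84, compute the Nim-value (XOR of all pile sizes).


We need the XOR (exclusive or) of all pile sizes.
After XOR-ing pile 1 (size 5): 0 XOR 5 = 5
After XOR-ing pile 2 (size 79): 5 XOR 79 = 74
After XOR-ing pile 3 (size 70): 74 XOR 70 = 12
After XOR-ing pile 4 (size 67): 12 XOR 67 = 79
After XOR-ing pile 5 (size 127): 79 XOR 127 = 48
After XOR-ing pile 6 (size 21): 48 XOR 21 = 37
After XOR-ing pile 7 (size 84): 37 XOR 84 = 113
The Nim-value of this position is 113.

113


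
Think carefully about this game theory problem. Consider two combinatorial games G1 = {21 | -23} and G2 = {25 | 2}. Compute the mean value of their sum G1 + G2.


G1 = {21 | -23}, G2 = {25 | 2}
Each is a switch {a | b} with numbers a > b; its mean value is (a + b)/2, and mean value is additive over game sums: m(G1 + G2) = m(G1) + m(G2).
Mean of G1 = (21 + (-23))/2 = -2/2 = -1
Mean of G2 = (25 + (2))/2 = 27/2 = 27/2
Mean of G1 + G2 = -1 + 27/2 = 25/2

25/2


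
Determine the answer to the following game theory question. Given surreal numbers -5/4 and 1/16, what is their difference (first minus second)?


x = -5/4, y = 1/16
Converting to common denominator: 16
x = -20/16, y = 1/16
x - y = -5/4 - 1/16 = -21/16

-21/16


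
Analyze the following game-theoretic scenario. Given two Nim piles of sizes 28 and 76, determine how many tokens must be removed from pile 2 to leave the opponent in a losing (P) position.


Piles: 28 and 76
Current XOR: 28 XOR 76 = 80 (non-zero, so this is an N-position).
To make the XOR zero, we need to find a move that balances the piles.
For pile 2 (size 76): target = 76 XOR 80 = 28
We reduce pile 2 from 76 to 28.
Tokens removed: 76 - 28 = 48
Verification: 28 XOR 28 = 0

48


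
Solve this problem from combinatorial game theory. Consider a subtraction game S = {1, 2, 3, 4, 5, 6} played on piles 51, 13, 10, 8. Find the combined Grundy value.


Subtraction set: {1, 2, 3, 4, 5, 6}
For this subtraction set, G(n) = n mod 7 (period = max + 1 = 7).
Pile 1 (size 51): G(51) = 51 mod 7 = 2
Pile 2 (size 13): G(13) = 13 mod 7 = 6
Pile 3 (size 10): G(10) = 10 mod 7 = 3
Pile 4 (size 8): G(8) = 8 mod 7 = 1
Total Grundy value = XOR of all: 2 XOR 6 XOR 3 XOR 1 = 6

6


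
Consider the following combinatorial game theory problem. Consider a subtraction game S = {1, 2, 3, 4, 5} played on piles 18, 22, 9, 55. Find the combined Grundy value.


Subtraction set: {1, 2, 3, 4, 5}
For this subtraction set, G(n) = n mod 6 (period = max + 1 = 6).
Pile 1 (size 18): G(18) = 18 mod 6 = 0
Pile 2 (size 22): G(22) = 22 mod 6 = 4
Pile 3 (size 9): G(9) = 9 mod 6 = 3
Pile 4 (size 55): G(55) = 55 mod 6 = 1
Total Grundy value = XOR of all: 0 XOR 4 XOR 3 XOR 1 = 6

6


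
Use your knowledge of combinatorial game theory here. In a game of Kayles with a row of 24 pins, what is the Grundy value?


Kayles: a move removes 1 or 2 adjacent pins from a contiguous row.
Removing pins from a row of k leaves two independent rows (a, b) with a + b = k - 1 (one pin) or a + b = k - 2 (two pins); an end removal gives a = 0.
By Sprague-Grundy, G(k) = mex{ G(a) XOR G(b) } over all these splits. G(0) = 0.
G(1): splits (0,0):0^0=0 -> mex({0}) = 1
G(2): splits (0,1):0^1=1 (0,0):0^0=0 -> mex({0, 1}) = 2
G(3): splits (0,2):0^2=2 (1,1):1^1=0 (0,1):0^1=1 -> mex({0, 1, 2}) = 3
G(4): splits (0,3):0^3=3 (1,2):1^2=3 (0,2):0^2=2 (1,1):1^1=0 -> mex({0, 2, 3}) = 1
G(5): splits (0,4):0^1=1 (1,3):1^3=2 (2,2):2^2=0 (0,3):0^3=3 (1,2):1^2=3 -> mex({0, 1, 2, 3}) = 4
G(6) = mex({0, 1, 2, 4}) = 3
G(7) = mex({0, 1, 3, 4, 5}) = 2
G(8) = mex({0, 2, 3, 5, 6}) = 1
G(9) = mex({0, 1, 2, 3, 6, 7}) = 4
G(10) = mex({0, 1, 3, 4, 5, 7}) = 2
G(11) = mex({0, 1, 2, 3, 4, 5}) = 6
G(12) = mex({0, 1, 2, 3, 5, 6, 7}) = 4
G(13) = mex({0, 2, 3, 4, 6, 7}) = 1
G(14) = mex({0, 1, 4, 5, 6, 7}) = 2
G(15) = mex({0, 1, 2, 3, 4, 5, 6}) = 7
G(16) = mex({0, 2, 3, 5, 6, 7}) = 1
G(17) = mex({0, 1, 2, 3, 5, 6, 7}) = 4
G(18) = mex({0, 1, 2, 4, 5, 6}) = 3
G(19) = mex({0, 1, 3, 4, 5, 7}) = 2
G(20) = mex({0, 2, 3, 4, 5, 6, 7}) = 1
G(21) = mex({0, 1, 2, 3, 5, 6, 7}) = 4
G(22) = mex({0, 1, 2, 3, 4, 5, 7}) = 6
G(23) = mex({0, 1, 2, 3, 4, 5, 6}) = 7
G(24) = mex({0, 1, 2, 3, 5, 6, 7}) = 4
Therefore G(24) = 4.

4


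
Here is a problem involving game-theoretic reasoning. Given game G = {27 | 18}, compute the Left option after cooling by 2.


Original game: {27 | 18} (a switch {a | b} with a > b).
Cooling by t (for t below the temperature (a - b)/2 = 9/2) taxes each move by t: {a | b} cooled by t is {a - t | b + t}.
Cooling amount: t = 2
Cooled Left option: 27 - 2 = 25
Cooled Right option: 18 + 2 = 20
Cooled game: {25 | 20}
Left option = 25

25


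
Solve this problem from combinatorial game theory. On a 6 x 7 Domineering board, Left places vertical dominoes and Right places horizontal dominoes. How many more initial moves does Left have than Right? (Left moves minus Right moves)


Board is 6 x 7 (rows x cols).
Left (vertical) placements: (rows-1) * cols = 5 * 7 = 35
Right (horizontal) placements: rows * (cols-1) = 6 * 6 = 36
Advantage = Left - Right = 35 - 36 = -1

-1


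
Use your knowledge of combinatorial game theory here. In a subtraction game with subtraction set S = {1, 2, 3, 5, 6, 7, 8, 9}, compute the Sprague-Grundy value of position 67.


The subtraction set is S = {1, 2, 3, 5, 6, 7, 8, 9}.
G(k) = mex{ G(k - s) : s in S, s <= k }. We compute iteratively: G(0) = 0.
G(1) = mex({0}) = 1
G(2) = mex({0, 1}) = 2
G(3) = mex({0, 1, 2}) = 3
G(4) = mex({1, 2, 3}) = 0
G(5) = mex({0, 2, 3}) = 1
G(6) = mex({0, 1, 3}) = 2
G(7) = mex({0, 1, 2}) = 3
G(8) = mex({0, 1, 2, 3}) = 4
G(9) = mex({0, 1, 2, 3, 4}) = 5
G(10) = mex({0, 1, 2, 3, 4, 5}) = 6
G(11) = mex({0, 1, 2, 3, 4, 5, 6}) = 7
G(12) = mex({0, 1, 2, 3, 5, 6, 7}) = 4
G(13) = mex({0, 1, 2, 3, 4, 6, 7}) = 5
G(14) = mex({1, 2, 3, 4, 5, 7}) = 0
G(15) = mex({0, 2, 3, 4, 5, 6}) = 1
G(16) = mex({0, 1, 3, 4, 5, 6, 7}) = 2
G(17) = mex({0, 1, 2, 4, 5, 6, 7}) = 3
G(18) = mex({1, 2, 3, 4, 5, 6, 7}) = 0
G(19) = mex({0, 2, 3, 4, 5, 6, 7}) = 1
G(20) = mex({0, 1, 3, 4, 5, 7}) = 2
G(21) = mex({0, 1, 2, 4, 5}) = 3
G(22) = mex({0, 1, 2, 3, 5}) = 4
Observe that G(14)..G(22) = 0, 1, 2, 3, 0, 1, 2, 3, 4 repeats G(0)..G(8) = 0, 1, 2, 3, 0, 1, 2, 3, 4.
For k >= max(S) = 9, G(k) is determined by the previous 9 values G(k-9)..G(k-1); a window of 9 consecutive values has recurred shifted by 14, so by induction G(k + 14) = G(k) for all k >= 0: the sequence is periodic from the start with period 14.
One period: G(0..13) = 0, 1, 2, 3, 0, 1, 2, 3, 4, 5, 6, 7, 4, 5.
67 mod 14 = 11, so G(67) = G(11) = 7.

7


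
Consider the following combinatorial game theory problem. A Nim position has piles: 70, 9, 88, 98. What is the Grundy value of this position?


We need the XOR (exclusive or) of all pile sizes.
After XOR-ing pile 1 (size 70): 0 XOR 70 = 70
After XOR-ing pile 2 (size 9): 70 XOR 9 = 79
After XOR-ing pile 3 (size 88): 79 XOR 88 = 23
After XOR-ing pile 4 (size 98): 23 XOR 98 = 117
The Nim-value of this position is 117.

117


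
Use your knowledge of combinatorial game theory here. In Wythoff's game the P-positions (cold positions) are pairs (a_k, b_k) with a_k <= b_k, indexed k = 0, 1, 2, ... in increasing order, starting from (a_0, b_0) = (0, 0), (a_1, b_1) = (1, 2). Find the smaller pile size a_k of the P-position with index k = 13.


By Wythoff's theorem, a_k = floor(k * phi) and b_k = floor(k * phi^2) = a_k + k, where phi = (1 + sqrt(5))/2 is the golden ratio.
phi = (1 + sqrt(5))/2 = 1.618034
k = 13
k * phi = 13 * 1.618034 = 21.034442
a_13 = floor(k * phi) = 21

21


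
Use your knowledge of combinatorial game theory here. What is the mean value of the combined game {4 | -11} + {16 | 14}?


G1 = {4 | -11}, G2 = {16 | 14}
Each is a switch {a | b} with numbers a > b; its mean value is (a + b)/2, and mean value is additive over game sums: m(G1 + G2) = m(G1) + m(G2).
Mean of G1 = (4 + (-11))/2 = -7/2 = -7/2
Mean of G2 = (16 + (14))/2 = 30/2 = 15
Mean of G1 + G2 = -7/2 + 15 = 23/2

23/2


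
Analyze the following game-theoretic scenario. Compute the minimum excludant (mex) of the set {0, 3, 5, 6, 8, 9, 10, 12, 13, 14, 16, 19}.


Set = {0, 3, 5, 6, 8, 9, 10, 12, 13, 14, 16, 19}
0 is in the set.
1 is NOT in the set. This is the mex.
mex = 1

1


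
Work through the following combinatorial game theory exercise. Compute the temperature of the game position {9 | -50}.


The game is {9 | -50}, a switch {a | b} with numbers a > b.
Cooling {a | b} by t gives {a - t | b + t}, which stops being hot when a - t = b + t, i.e. at t = (a - b)/2. So the temperature of a switch is (a - b)/2.
Temperature = (Left option - Right option) / 2
= (9 - (-50)) / 2
= 59 / 2
= 59/2

59/2


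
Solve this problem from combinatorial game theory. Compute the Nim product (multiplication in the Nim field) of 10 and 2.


Nim multiplication is bilinear over XOR: (u XOR v) * w = (u*w) XOR (v*w).
So we split each operand into its bit components and XOR the pairwise Nim products.
10 = 2 + 8 (as XOR of powers of 2).
2 = 2 (as XOR of powers of 2).
Using the standard Nim-product table on single bits:
  2*2 = 3,   2*4 = 8,   2*8 = 12,
  4*4 = 6,   4*8 = 11,  8*8 = 13,
and  1*x = x (identity), k*l = l*k (commutative).
Pairwise Nim products:
  2 * 2 = 3
  8 * 2 = 12
XOR them: 3 XOR 12 = 15.
Result: 10 * 2 = 15 (in Nim).

15


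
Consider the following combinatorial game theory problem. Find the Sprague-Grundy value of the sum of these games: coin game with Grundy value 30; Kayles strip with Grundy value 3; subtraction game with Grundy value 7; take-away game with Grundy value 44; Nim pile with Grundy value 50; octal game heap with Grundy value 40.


By the Sprague-Grundy theorem, the Grundy value of a sum of games is the XOR of individual Grundy values.
coin game: Grundy value = 30. Running XOR: 0 XOR 30 = 30
Kayles strip: Grundy value = 3. Running XOR: 30 XOR 3 = 29
subtraction game: Grundy value = 7. Running XOR: 29 XOR 7 = 26
take-away game: Grundy value = 44. Running XOR: 26 XOR 44 = 54
Nim pile: Grundy value = 50. Running XOR: 54 XOR 50 = 4
octal game heap: Grundy value = 40. Running XOR: 4 XOR 40 = 44
The combined Grundy value is 44.

44


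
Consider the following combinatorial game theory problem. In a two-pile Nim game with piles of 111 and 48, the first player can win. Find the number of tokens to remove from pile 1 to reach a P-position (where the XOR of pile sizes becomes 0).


Piles: 111 and 48
Current XOR: 111 XOR 48 = 95 (non-zero, so this is an N-position).
To make the XOR zero, we need to find a move that balances the piles.
For pile 1 (size 111): target = 111 XOR 95 = 48
We reduce pile 1 from 111 to 48.
Tokens removed: 111 - 48 = 63
Verification: 48 XOR 48 = 0

63


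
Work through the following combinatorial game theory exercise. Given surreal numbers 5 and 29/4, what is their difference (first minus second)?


x = 5, y = 29/4
Converting to common denominator: 4
x = 20/4, y = 29/4
x - y = 5 - 29/4 = -9/4

-9/4


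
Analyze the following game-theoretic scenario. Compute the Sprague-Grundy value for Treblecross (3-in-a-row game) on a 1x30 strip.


Treblecross: place X on empty cells; 3-in-a-row wins.
Playing within two cells of an existing X lets the opponent win at once, so sensible play treats the cells i-2..i+2 around each X as dead. The player left with no safe cell loses, so this is a normal-play take-away game on strips of safe cells.
Placing X at cell i (0-indexed) of a strip of k safe cells leaves independent strips of sizes max(0, i-2) and max(0, k-i-3). Hence G(k) = mex{ G(max(0,i-2)) XOR G(max(0,k-i-3)) : 0 <= i < k }, with G(0) = 0.
G(1): splits (0,0):0^0=0 -> mex({0}) = 1
G(2): splits (0,0):0^0=0 -> mex({0}) = 1
G(3): splits (0,0):0^0=0 -> mex({0}) = 1
G(4): splits (0,1):0^1=1 (0,0):0^0=0 -> mex({0, 1}) = 2
G(5): splits (0,2):0^1=1 (0,1):0^1=1 (0,0):0^0=0 -> mex({0, 1}) = 2
G(6) = mex({1}) = 0
G(7) = mex({0, 1, 2}) = 3
G(8) = mex({0, 1, 2}) = 3
G(9) = mex({0, 2}) = 1
G(10) = mex({0, 2, 3}) = 1
G(11) = mex({0, 3}) = 1
G(12) = mex({1, 3}) = 0
G(13) = mex({0, 1, 2, 3}) = 4
G(14) = mex({0, 1, 2}) = 3
G(15) = mex({0, 1, 2}) = 3
G(16) = mex({0, 1, 2, 4}) = 3
G(17) = mex({0, 1, 3, 4}) = 2
G(18) = mex({0, 1, 3, 4}) = 2
G(19) = mex({0, 1, 3, 5}) = 2
G(20) = mex({0, 1, 2, 3, 5}) = 4
G(21) = mex({0, 1, 2, 3, 5}) = 4
G(22) = mex({1, 2, 6}) = 0
G(23) = mex({0, 1, 2, 3, 4, 6}) = 5
G(24) = mex({0, 1, 2, 3, 4}) = 5
G(25) = mex({0, 1, 3, 4, 7}) = 2
G(26) = mex({0, 1, 3, 4, 5, 7}) = 2
G(27) = mex({0, 1, 3, 5}) = 2
G(28) = mex({0, 1, 2, 5}) = 3
G(29) = mex({0, 1, 2, 4, 5, 6}) = 3
G(30) = mex({1, 2, 4, 6}) = 0
Therefore G(30) = 0.

0


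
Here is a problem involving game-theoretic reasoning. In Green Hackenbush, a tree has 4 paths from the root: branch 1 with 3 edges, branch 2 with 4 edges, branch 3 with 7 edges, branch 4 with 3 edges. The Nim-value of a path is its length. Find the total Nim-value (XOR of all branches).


The tree has 4 branches from the ground vertex.
In Green Hackenbush, the Nim-value of a simple path of length k is k.
Branch 1: length 3, Nim-value = 3
Branch 2: length 4, Nim-value = 4
Branch 3: length 7, Nim-value = 7
Branch 4: length 3, Nim-value = 3
Total Nim-value = XOR of all branch values:
0 XOR 3 = 3
3 XOR 4 = 7
7 XOR 7 = 0
0 XOR 3 = 3
Nim-value of the tree = 3

3


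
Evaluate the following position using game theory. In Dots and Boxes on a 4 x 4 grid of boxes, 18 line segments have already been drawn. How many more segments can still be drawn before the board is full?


Grid: 4 x 4 boxes, i.e. 5 rows and 5 columns of dots.
Horizontal edges: (rows + 1) * cols = 5 * 4 = 20
Vertical edges: rows * (cols + 1) = 4 * 5 = 20
Total edges: 20 + 20 = 40
Edges drawn: 18
Remaining: 40 - 18 = 22

22


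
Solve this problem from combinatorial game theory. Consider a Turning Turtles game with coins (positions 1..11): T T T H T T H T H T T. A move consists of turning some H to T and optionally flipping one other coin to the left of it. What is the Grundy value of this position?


Coins: T T T H T T H T H T T
Key fact: a single head at position k behaves exactly like a Nim heap of size k (turning it to T and optionally flipping a coin at j < k corresponds to moving the heap from k to j, or to 0), and heads combine as a disjunctive sum (two heads at the same place would cancel, matching j XOR j = 0). So the Nim-value is the XOR of the 1-indexed positions of the heads.
Face-up positions (1-indexed): [4, 7, 9]
XOR 0 with 4: 0 XOR 4 = 4
XOR 4 with 7: 4 XOR 7 = 3
XOR 3 with 9: 3 XOR 9 = 10
Nim-value = 10

10


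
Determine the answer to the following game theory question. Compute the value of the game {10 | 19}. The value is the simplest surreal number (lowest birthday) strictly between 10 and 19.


Left options: {10}, max = 10
Right options: {19}, min = 19
All options are numbers and max(Left) < min(Right), so by the simplicity theorem the value is the simplest (earliest-born) number strictly between 10 and 19.
Integers 11 through 18 all lie strictly between 10 and 19.
Among integers, the simplest (lowest birthday = smallest |n|; 0 is born on day 0, +-n on day n) is 11.
No non-integer in the interval can be simpler: if x is a non-integer in the interval, then floor(x) or ceil(x) also lies in the interval (the interval contains an integer), and both are proper prefixes of x's sign expansion, i.e. born earlier. So the game value is 11.
Game value = 11

11


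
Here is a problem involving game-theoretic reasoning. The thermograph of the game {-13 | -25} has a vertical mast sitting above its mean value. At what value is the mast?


Game = {-13 | -25}, a switch {a | b} with numbers a > b.
Its thermograph has left wall a - t and right wall b + t, which meet at t = (a - b)/2, where both equal (a + b)/2. So the mast (mean value) is at (a + b)/2.
Mean = (-13 + (-25))/2 = -38/2 = -19

-19


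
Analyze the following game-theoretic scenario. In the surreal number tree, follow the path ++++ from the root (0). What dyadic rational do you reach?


Sign expansion: ++++
Rule: track bounds (lo, hi), initially (-inf, +inf). On '+', the current value becomes lo and we move to the simplest number in (value, hi): value + 1 if hi = +inf, otherwise the midpoint (value + hi)/2. On '-', the current value becomes hi and we move to value - 1 if lo = -inf, otherwise the midpoint (lo + value)/2.
Start at 0.
Step 1: sign = +, move right. Bounds: (0, +inf). Value = 1
Step 2: sign = +, move right. Bounds: (1, +inf). Value = 2
Step 3: sign = +, move right. Bounds: (2, +inf). Value = 3
Step 4: sign = +, move right. Bounds: (3, +inf). Value = 4
The surreal number with sign expansion ++++ is 4.

4


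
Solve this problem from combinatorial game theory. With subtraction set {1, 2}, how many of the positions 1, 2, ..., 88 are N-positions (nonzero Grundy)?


Subtraction set S = {1, 2}, so G(n) = n mod 3.
G(n) = 0 when n is a multiple of 3.
Multiples of 3 in [1, 88]: 29
N-positions (nonzero Grundy) = 88 - 29 = 59

59


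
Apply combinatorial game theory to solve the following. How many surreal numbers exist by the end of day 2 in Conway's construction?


Day 0: {|} = 0 is born. Count = 1.
Day n: the number of surreal numbers born by day n is 2^(n+1) - 1.
By day 0: 2^1 - 1 = 1
By day 1: 2^2 - 1 = 3
By day 2: 2^3 - 1 = 7
By day 2: 7 surreal numbers.

7


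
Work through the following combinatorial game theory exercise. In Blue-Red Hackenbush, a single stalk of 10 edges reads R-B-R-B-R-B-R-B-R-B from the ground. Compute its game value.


Edges (from ground): R-B-R-B-R-B-R-B-R-B
By Berlekamp's sign-expansion rule, a Blue-Red Hackenbush stalk has the value of the surreal number whose sign sequence is the edge sequence with B -> + and R -> -.
Sign sequence: -+-+-+-+-+
Trace the sign expansion in the surreal number tree, starting from 0:
Edge 1: R (sign -) -> bounds (-inf, 0), value = -1
Edge 2: B (sign +) -> bounds (-1, 0), value = -1/2
Edge 3: R (sign -) -> bounds (-1, -1/2), value = -3/4
Edge 4: B (sign +) -> bounds (-3/4, -1/2), value = -5/8
Edge 5: R (sign -) -> bounds (-3/4, -5/8), value = -11/16
Edge 6: B (sign +) -> bounds (-11/16, -5/8), value = -21/32
Edge 7: R (sign -) -> bounds (-11/16, -21/32), value = -43/64
Edge 8: B (sign +) -> bounds (-43/64, -21/32), value = -85/128
Edge 9: R (sign -) -> bounds (-43/64, -85/128), value = -171/256
Edge 10: B (sign +) -> bounds (-171/256, -85/128), value = -341/512
Game value = -341/512

-341/512


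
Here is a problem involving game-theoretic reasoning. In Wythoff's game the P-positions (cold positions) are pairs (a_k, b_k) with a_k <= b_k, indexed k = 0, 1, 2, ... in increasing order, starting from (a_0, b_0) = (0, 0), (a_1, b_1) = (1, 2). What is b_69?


By Wythoff's theorem, a_k = floor(k * phi) and b_k = floor(k * phi^2) = a_k + k, where phi = (1 + sqrt(5))/2 is the golden ratio.
phi = (1 + sqrt(5))/2 = 1.618034
phi^2 = phi + 1 = 2.618034
k = 69
k * phi^2 = 69 * 2.618034 = 180.644345
b_69 = floor(k * phi^2) = 180 (check: a_69 + k = 111 + 69 = 180)

180


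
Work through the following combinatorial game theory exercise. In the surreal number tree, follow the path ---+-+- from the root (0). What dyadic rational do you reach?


Sign expansion: ---+-+-
Rule: track bounds (lo, hi), initially (-inf, +inf). On '+', the current value becomes lo and we move to the simplest number in (value, hi): value + 1 if hi = +inf, otherwise the midpoint (value + hi)/2. On '-', the current value becomes hi and we move to value - 1 if lo = -inf, otherwise the midpoint (lo + value)/2.
Start at 0.
Step 1: sign = -, move left. Bounds: (-inf, 0). Value = -1
Step 2: sign = -, move left. Bounds: (-inf, -1). Value = -2
Step 3: sign = -, move left. Bounds: (-inf, -2). Value = -3
Step 4: sign = +, move right. Bounds: (-3, -2). Value = -5/2
Step 5: sign = -, move left. Bounds: (-3, -5/2). Value = -11/4
Step 6: sign = +, move right. Bounds: (-11/4, -5/2). Value = -21/8
Step 7: sign = -, move left. Bounds: (-11/4, -21/8). Value = -43/16
The surreal number with sign expansion ---+-+- is -43/16.

-43/16


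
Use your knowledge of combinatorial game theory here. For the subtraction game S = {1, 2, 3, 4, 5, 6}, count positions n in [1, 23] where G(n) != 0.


Subtraction set S = {1, 2, 3, 4, 5, 6}, so G(n) = n mod 7.
G(n) = 0 when n is a multiple of 7.
Multiples of 7 in [1, 23]: 3
N-positions (nonzero Grundy) = 23 - 3 = 20

20


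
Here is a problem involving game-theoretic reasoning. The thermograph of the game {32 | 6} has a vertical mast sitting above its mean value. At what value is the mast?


Game = {32 | 6}, a switch {a | b} with numbers a > b.
Its thermograph has left wall a - t and right wall b + t, which meet at t = (a - b)/2, where both equal (a + b)/2. So the mast (mean value) is at (a + b)/2.
Mean = (32 + (6))/2 = 38/2 = 19

19


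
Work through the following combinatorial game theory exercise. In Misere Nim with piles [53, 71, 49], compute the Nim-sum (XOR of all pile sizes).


We need the XOR (exclusive or) of all pile sizes.
After XOR-ing pile 1 (size 53): 0 XOR 53 = 53
After XOR-ing pile 2 (size 71): 53 XOR 71 = 114
After XOR-ing pile 3 (size 49): 114 XOR 49 = 67
The Nim-value of this position is 67.

67


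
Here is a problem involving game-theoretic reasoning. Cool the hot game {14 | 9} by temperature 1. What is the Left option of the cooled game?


Original game: {14 | 9} (a switch {a | b} with a > b).
Cooling by t (for t below the temperature (a - b)/2 = 5/2) taxes each move by t: {a | b} cooled by t is {a - t | b + t}.
Cooling amount: t = 1
Cooled Left option: 14 - 1 = 13
Cooled Right option: 9 + 1 = 10
Cooled game: {13 | 10}
Left option = 13

13


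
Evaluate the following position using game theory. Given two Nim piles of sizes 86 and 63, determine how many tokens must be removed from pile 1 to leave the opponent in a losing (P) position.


Piles: 86 and 63
Current XOR: 86 XOR 63 = 105 (non-zero, so this is an N-position).
To make the XOR zero, we need to find a move that balances the piles.
For pile 1 (size 86): target = 86 XOR 105 = 63
We reduce pile 1 from 86 to 63.
Tokens removed: 86 - 63 = 23
Verification: 63 XOR 63 = 0

23


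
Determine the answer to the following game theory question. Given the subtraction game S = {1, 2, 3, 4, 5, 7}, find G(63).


The subtraction set is S = {1, 2, 3, 4, 5, 7}.
G(k) = mex{ G(k - s) : s in S, s <= k }. We compute iteratively: G(0) = 0.
G(1) = mex({0}) = 1
G(2) = mex({0, 1}) = 2
G(3) = mex({0, 1, 2}) = 3
G(4) = mex({0, 1, 2, 3}) = 4
G(5) = mex({0, 1, 2, 3, 4}) = 5
G(6) = mex({1, 2, 3, 4, 5}) = 0
G(7) = mex({0, 2, 3, 4, 5}) = 1
G(8) = mex({0, 1, 3, 4, 5}) = 2
G(9) = mex({0, 1, 2, 4, 5}) = 3
G(10) = mex({0, 1, 2, 3, 5}) = 4
G(11) = mex({0, 1, 2, 3, 4}) = 5
G(12) = mex({1, 2, 3, 4, 5}) = 0
Observe that G(6)..G(12) = 0, 1, 2, 3, 4, 5, 0 repeats G(0)..G(6) = 0, 1, 2, 3, 4, 5, 0.
For k >= max(S) = 7, G(k) is determined by the previous 7 values G(k-7)..G(k-1); a window of 7 consecutive values has recurred shifted by 6, so by induction G(k + 6) = G(k) for all k >= 0: the sequence is periodic from the start with period 6.
One period: G(0..5) = 0, 1, 2, 3, 4, 5.
63 mod 6 = 3, so G(63) = G(3) = 3.

3


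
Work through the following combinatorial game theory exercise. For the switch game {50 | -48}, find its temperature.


The game is {50 | -48}, a switch {a | b} with numbers a > b.
Cooling {a | b} by t gives {a - t | b + t}, which stops being hot when a - t = b + t, i.e. at t = (a - b)/2. So the temperature of a switch is (a - b)/2.
Temperature = (Left option - Right option) / 2
= (50 - (-48)) / 2
= 98 / 2
= 49

49


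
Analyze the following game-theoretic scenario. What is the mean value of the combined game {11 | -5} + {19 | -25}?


G1 = {11 | -5}, G2 = {19 | -25}
Each is a switch {a | b} with numbers a > b; its mean value is (a + b)/2, and mean value is additive over game sums: m(G1 + G2) = m(G1) + m(G2).
Mean of G1 = (11 + (-5))/2 = 6/2 = 3
Mean of G2 = (19 + (-25))/2 = -6/2 = -3
Mean of G1 + G2 = 3 + -3 = 0

0


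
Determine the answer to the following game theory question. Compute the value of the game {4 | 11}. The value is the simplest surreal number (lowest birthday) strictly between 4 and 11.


Left options: {4}, max = 4
Right options: {11}, min = 11
All options are numbers and max(Left) < min(Right), so by the simplicity theorem the value is the simplest (earliest-born) number strictly between 4 and 11.
Integers 5 through 10 all lie strictly between 4 and 11.
Among integers, the simplest (lowest birthday = smallest |n|; 0 is born on day 0, +-n on day n) is 5.
No non-integer in the interval can be simpler: if x is a non-integer in the interval, then floor(x) or ceil(x) also lies in the interval (the interval contains an integer), and both are proper prefixes of x's sign expansion, i.e. born earlier. So the game value is 5.
Game value = 5

5


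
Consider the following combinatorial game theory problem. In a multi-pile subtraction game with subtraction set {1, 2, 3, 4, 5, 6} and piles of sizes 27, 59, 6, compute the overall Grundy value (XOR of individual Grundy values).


Subtraction set: {1, 2, 3, 4, 5, 6}
For this subtraction set, G(n) = n mod 7 (period = max + 1 = 7).
Pile 1 (size 27): G(27) = 27 mod 7 = 6
Pile 2 (size 59): G(59) = 59 mod 7 = 3
Pile 3 (size 6): G(6) = 6 mod 7 = 6
Total Grundy value = XOR of all: 6 XOR 3 XOR 6 = 3

3


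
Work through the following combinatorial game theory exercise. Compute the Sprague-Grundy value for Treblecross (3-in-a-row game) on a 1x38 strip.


Treblecross: place X on empty cells; 3-in-a-row wins.
Playing within two cells of an existing X lets the opponent win at once, so sensible play treats the cells i-2..i+2 around each X as dead. The player left with no safe cell loses, so this is a normal-play take-away game on strips of safe cells.
Placing X at cell i (0-indexed) of a strip of k safe cells leaves independent strips of sizes max(0, i-2) and max(0, k-i-3). Hence G(k) = mex{ G(max(0,i-2)) XOR G(max(0,k-i-3)) : 0 <= i < k }, with G(0) = 0.
G(1): splits (0,0):0^0=0 -> mex({0}) = 1
G(2): splits (0,0):0^0=0 -> mex({0}) = 1
G(3): splits (0,0):0^0=0 -> mex({0}) = 1
G(4): splits (0,1):0^1=1 (0,0):0^0=0 -> mex({0, 1}) = 2
G(5): splits (0,2):0^1=1 (0,1):0^1=1 (0,0):0^0=0 -> mex({0, 1}) = 2
G(6) = mex({1}) = 0
G(7) = mex({0, 1, 2}) = 3
G(8) = mex({0, 1, 2}) = 3
G(9) = mex({0, 2}) = 1
G(10) = mex({0, 2, 3}) = 1
G(11) = mex({0, 3}) = 1
G(12) = mex({1, 3}) = 0
G(13) = mex({0, 1, 2, 3}) = 4
G(14) = mex({0, 1, 2}) = 3
G(15) = mex({0, 1, 2}) = 3
G(16) = mex({0, 1, 2, 4}) = 3
G(17) = mex({0, 1, 3, 4}) = 2
G(18) = mex({0, 1, 3, 4}) = 2
G(19) = mex({0, 1, 3, 5}) = 2
G(20) = mex({0, 1, 2, 3, 5}) = 4
G(21) = mex({0, 1, 2, 3, 5}) = 4
G(22) = mex({1, 2, 6}) = 0
G(23) = mex({0, 1, 2, 3, 4, 6}) = 5
G(24) = mex({0, 1, 2, 3, 4}) = 5
G(25) = mex({0, 1, 3, 4, 7}) = 2
G(26) = mex({0, 1, 3, 4, 5, 7}) = 2
G(27) = mex({0, 1, 3, 5}) = 2
G(28) = mex({0, 1, 2, 5}) = 3
G(29) = mex({0, 1, 2, 4, 5, 6}) = 3
G(30) = mex({1, 2, 4, 6}) = 0
G(31) = mex({0, 1, 2, 3, 4, 6}) = 5
G(32) = mex({1, 2, 3, 4, 7}) = 0
G(33) = mex({0, 3, 7}) = 1
G(34) = mex({0, 2, 3, 5, 7}) = 1
G(35) = mex({0, 2, 3, 5, 6}) = 1
G(36) = mex({0, 1, 2, 5, 6}) = 3
G(37) = mex({0, 1, 2, 4, 5, 6}) = 3
G(38) = mex({0, 1, 2, 4}) = 3
Therefore G(38) = 3.

3


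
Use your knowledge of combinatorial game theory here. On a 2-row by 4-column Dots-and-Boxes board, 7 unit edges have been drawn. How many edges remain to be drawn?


Grid: 2 x 4 boxes, i.e. 3 rows and 5 columns of dots.
Horizontal edges: (rows + 1) * cols = 3 * 4 = 12
Vertical edges: rows * (cols + 1) = 2 * 5 = 10
Total edges: 12 + 10 = 22
Edges drawn: 7
Remaining: 22 - 7 = 15

15


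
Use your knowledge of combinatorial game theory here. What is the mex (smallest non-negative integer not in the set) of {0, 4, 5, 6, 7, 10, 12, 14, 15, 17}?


Set = {0, 4, 5, 6, 7, 10, 12, 14, 15, 17}
0 is in the set.
1 is NOT in the set. This is the mex.
mex = 1

1


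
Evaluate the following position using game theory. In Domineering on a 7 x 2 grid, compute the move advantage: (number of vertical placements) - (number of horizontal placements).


Board is 7 x 2 (rows x cols).
Left (vertical) placements: (rows-1) * cols = 6 * 2 = 12
Right (horizontal) placements: rows * (cols-1) = 7 * 1 = 7
Advantage = Left - Right = 12 - 7 = 5

5


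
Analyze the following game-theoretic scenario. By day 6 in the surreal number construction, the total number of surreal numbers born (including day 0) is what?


Day 0: {|} = 0 is born. Count = 1.
Day n: the number of surreal numbers born by day n is 2^(n+1) - 1.
By day 0: 2^1 - 1 = 1
By day 1: 2^2 - 1 = 3
By day 2: 2^3 - 1 = 7
By day 3: 2^4 - 1 = 15
By day 4: 2^5 - 1 = 31
By day 5: 2^6 - 1 = 63
By day 6: 2^7 - 1 = 127
By day 6: 127 surreal numbers.

127


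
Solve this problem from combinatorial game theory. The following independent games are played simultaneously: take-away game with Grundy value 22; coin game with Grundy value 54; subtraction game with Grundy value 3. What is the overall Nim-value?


By the Sprague-Grundy theorem, the Grundy value of a sum of games is the XOR of individual Grundy values.
take-away game: Grundy value = 22. Running XOR: 0 XOR 22 = 22
coin game: Grundy value = 54. Running XOR: 22 XOR 54 = 32
subtraction game: Grundy value = 3. Running XOR: 32 XOR 3 = 35
The combined Grundy value is 35.

35


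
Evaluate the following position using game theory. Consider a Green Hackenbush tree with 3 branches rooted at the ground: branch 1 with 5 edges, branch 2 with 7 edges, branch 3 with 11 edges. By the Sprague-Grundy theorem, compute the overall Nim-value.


The tree has 3 branches from the ground vertex.
In Green Hackenbush, the Nim-value of a simple path of length k is k.
Branch 1: length 5, Nim-value = 5
Branch 2: length 7, Nim-value = 7
Branch 3: length 11, Nim-value = 11
Total Nim-value = XOR of all branch values:
0 XOR 5 = 5
5 XOR 7 = 2
2 XOR 11 = 9
Nim-value of the tree = 9

9


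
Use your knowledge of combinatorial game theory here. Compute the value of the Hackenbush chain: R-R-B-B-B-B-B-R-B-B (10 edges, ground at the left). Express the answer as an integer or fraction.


Edges (from ground): R-R-B-B-B-B-B-R-B-B
By Berlekamp's sign-expansion rule, a Blue-Red Hackenbush stalk has the value of the surreal number whose sign sequence is the edge sequence with B -> + and R -> -.
Sign sequence: --+++++-++
Trace the sign expansion in the surreal number tree, starting from 0:
Edge 1: R (sign -) -> bounds (-inf, 0), value = -1
Edge 2: R (sign -) -> bounds (-inf, -1), value = -2
Edge 3: B (sign +) -> bounds (-2, -1), value = -3/2
Edge 4: B (sign +) -> bounds (-3/2, -1), value = -5/4
Edge 5: B (sign +) -> bounds (-5/4, -1), value = -9/8
Edge 6: B (sign +) -> bounds (-9/8, -1), value = -17/16
Edge 7: B (sign +) -> bounds (-17/16, -1), value = -33/32
Edge 8: R (sign -) -> bounds (-17/16, -33/32), value = -67/64
Edge 9: B (sign +) -> bounds (-67/64, -33/32), value = -133/128
Edge 10: B (sign +) -> bounds (-133/128, -33/32), value = -265/256
Game value = -265/256

-265/256


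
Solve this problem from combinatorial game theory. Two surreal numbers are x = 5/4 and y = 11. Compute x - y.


x = 5/4, y = 11
Converting to common denominator: 4
x = 5/4, y = 44/4
x - y = 5/4 - 11 = -39/4

-39/4


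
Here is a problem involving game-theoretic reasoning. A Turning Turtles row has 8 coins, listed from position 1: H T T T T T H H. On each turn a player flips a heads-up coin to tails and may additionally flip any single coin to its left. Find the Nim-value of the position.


Coins: H T T T T T H H
Key fact: a single head at position k behaves exactly like a Nim heap of size k (turning it to T and optionally flipping a coin at j < k corresponds to moving the heap from k to j, or to 0), and heads combine as a disjunctive sum (two heads at the same place would cancel, matching j XOR j = 0). So the Nim-value is the XOR of the 1-indexed positions of the heads.
Face-up positions (1-indexed): [1, 7, 8]
XOR 0 with 1: 0 XOR 1 = 1
XOR 1 with 7: 1 XOR 7 = 6
XOR 6 with 8: 6 XOR 8 = 14
Nim-value = 14

14


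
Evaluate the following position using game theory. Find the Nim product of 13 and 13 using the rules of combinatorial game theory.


Nim multiplication is bilinear over XOR: (u XOR v) * w = (u*w) XOR (v*w).
So we split each operand into its bit components and XOR the pairwise Nim products.
13 = 1 + 4 + 8 (as XOR of powers of 2).
13 = 1 + 4 + 8 (as XOR of powers of 2).
Using the standard Nim-product table on single bits:
  2*2 = 3,   2*4 = 8,   2*8 = 12,
  4*4 = 6,   4*8 = 11,  8*8 = 13,
and  1*x = x (identity), k*l = l*k (commutative).
Pairwise Nim products:
  1 * 1 = 1
  1 * 4 = 4
  1 * 8 = 8
  4 * 1 = 4
  4 * 4 = 6
  4 * 8 = 11
  8 * 1 = 8
  8 * 4 = 11
  8 * 8 = 13
XOR them: 1 XOR 4 XOR 8 XOR 4 XOR 6 XOR 11 XOR 8 XOR 11 XOR 13 = 10.
Result: 13 * 13 = 10 (in Nim).

10


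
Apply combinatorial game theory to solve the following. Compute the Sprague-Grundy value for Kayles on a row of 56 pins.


Kayles: a move removes 1 or 2 adjacent pins from a contiguous row.
Removing pins from a row of k leaves two independent rows (a, b) with a + b = k - 1 (one pin) or a + b = k - 2 (two pins); an end removal gives a = 0.
By Sprague-Grundy, G(k) = mex{ G(a) XOR G(b) } over all these splits. G(0) = 0.
G(1): splits (0,0):0^0=0 -> mex({0}) = 1
G(2): splits (0,1):0^1=1 (0,0):0^0=0 -> mex({0, 1}) = 2
G(3): splits (0,2):0^2=2 (1,1):1^1=0 (0,1):0^1=1 -> mex({0, 1, 2}) = 3
G(4): splits (0,3):0^3=3 (1,2):1^2=3 (0,2):0^2=2 (1,1):1^1=0 -> mex({0, 2, 3}) = 1
G(5): splits (0,4):0^1=1 (1,3):1^3=2 (2,2):2^2=0 (0,3):0^3=3 (1,2):1^2=3 -> mex({0, 1, 2, 3}) = 4
G(6) = mex({0, 1, 2, 4}) = 3
G(7) = mex({0, 1, 3, 4, 5}) = 2
G(8) = mex({0, 2, 3, 5, 6}) = 1
G(9) = mex({0, 1, 2, 3, 6, 7}) = 4
G(10) = mex({0, 1, 3, 4, 5, 7}) = 2
G(11) = mex({0, 1, 2, 3, 4, 5}) = 6
G(12) = mex({0, 1, 2, 3, 5, 6, 7}) = 4
G(13) = mex({0, 2, 3, 4, 6, 7}) = 1
G(14) = mex({0, 1, 4, 5, 6, 7}) = 2
G(15) = mex({0, 1, 2, 3, 4, 5, 6}) = 7
G(16) = mex({0, 2, 3, 5, 6, 7}) = 1
G(17) = mex({0, 1, 2, 3, 5, 6, 7}) = 4
G(18) = mex({0, 1, 2, 4, 5, 6}) = 3
G(19) = mex({0, 1, 3, 4, 5, 7}) = 2
G(20) = mex({0, 2, 3, 4, 5, 6, 7}) = 1
G(21) = mex({0, 1, 2, 3, 5, 6, 7}) = 4
G(22) = mex({0, 1, 2, 3, 4, 5, 7}) = 6
G(23) = mex({0, 1, 2, 3, 4, 5, 6}) = 7
G(24) = mex({0, 1, 2, 3, 5, 6, 7}) = 4
G(25) = mex({0, 2, 3, 4, 6, 7}) = 1
G(26) = mex({0, 1, 3, 4, 5, 6, 7}) = 2
G(27) = mex({0, 1, 2, 3, 4, 5, 6, 7}) = 8
G(28) = mex({0, 1, 2, 3, 4, 6, 7, 8}) = 5
G(29) = mex({0, 1, 2, 3, 5, 6, 7, 8, 9}) = 4
G(30) = mex({0, 1, 2, 3, 4, 5, 6, 9, 10}) = 7
G(31) = mex({0, 1, 3, 4, 5, 7, 10, 11}) = 2
G(32) = mex({0, 2, 3, 4, 5, 6, 7, 9, 11}) = 1
G(33) = mex({0, 1, 2, 3, 4, 5, 6, 7, 9, 12}) = 8
G(34) = mex({0, 1, 2, 3, 4, 5, 7, 8, 11, 12}) = 6
G(35) = mex({0, 1, 2, 3, 4, 5, 6, 8, 9, 10, 11}) = 7
G(36) = mex({0, 1, 2, 3, 5, 6, 7, 9, 10}) = 4
G(37) = mex({0, 2, 3, 4, 6, 7, 9, 10, 11, 12}) = 1
G(38) = mex({0, 1, 3, 4, 5, 6, 7, 9, 10, 11, 12}) = 2
G(39) = mex({0, 1, 2, 4, 5, 6, 7, 9, 10, 12, 14}) = 3
G(40) = mex({0, 2, 3, 4, 6, 7, 11, 12, 14}) = 1
G(41) = mex({0, 1, 2, 3, 5, 6, 7, 9, 10, 11, 12}) = 4
G(42) = mex({0, 1, 2, 3, 4, 5, 6, 9, 10}) = 7
G(43) = mex({0, 1, 3, 4, 5, 7, 9, 10, 12, 15}) = 2
G(44) = mex({0, 2, 3, 4, 5, 6, 7, 9, 10, 12, 15}) = 1
G(45) = mex({0, 1, 2, 3, 4, 5, 6, 7, 9, 10, 12, 14}) = 8
G(46) = mex({0, 1, 3, 4, 5, 7, 8, 11, 12, 14}) = 2
G(47) = mex({0, 1, 2, 3, 4, 5, 6, 8, 9, 10, 11, 12}) = 7
G(48) = mex({0, 1, 2, 3, 5, 6, 7, 9, 10}) = 4
G(49) = mex({0, 2, 3, 4, 6, 7, 9, 10, 11, 12, 15}) = 1
G(50) = mex({0, 1, 4, 5, 6, 7, 9, 11, 12, 14, 15}) = 2
G(51) = mex({0, 1, 2, 3, 4, 5, 6, 7, 9, 12, 14, 15}) = 8
G(52) = mex({0, 2, 3, 4, 5, 6, 7, 8, 11, 12, 15}) = 1
G(53) = mex({0, 1, 2, 3, 5, 6, 7, 8, 9, 10, 11, 12}) = 4
G(54) = mex({0, 1, 2, 3, 4, 5, 6, 9, 10}) = 7
G(55) = mex({0, 1, 3, 4, 5, 7, 9, 10, 11, 12}) = 2
G(56) = mex({0, 2, 3, 4, 5, 6, 7, 9, 10, 11, 12, 13, 14}) = 1
Therefore G(56) = 1.

1
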